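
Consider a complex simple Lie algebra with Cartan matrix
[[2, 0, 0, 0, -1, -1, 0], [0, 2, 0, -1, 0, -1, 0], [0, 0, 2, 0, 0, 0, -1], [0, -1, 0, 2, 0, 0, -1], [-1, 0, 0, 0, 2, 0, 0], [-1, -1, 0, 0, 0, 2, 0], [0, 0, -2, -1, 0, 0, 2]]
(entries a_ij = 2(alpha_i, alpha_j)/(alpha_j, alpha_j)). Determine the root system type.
The matrix has rank 7 with 2's on the diagonal. Reading the off-diagonal entries as Dynkin edges (a single edge where a_ij = a_ji = -1; a double or triple edge where a_ij * a_ji = 2 or 3), the diagram is a chain of 7 nodes with a double edge at one end; the terminal node there is the unique short simple root (B_7). One simple-root ordering that puts it in standard form is (alpha_5, alpha_1, alpha_6, alpha_2, alpha_4, alpha_7, alpha_3). So the algebra is type B_7, i.e. so(15).

B_7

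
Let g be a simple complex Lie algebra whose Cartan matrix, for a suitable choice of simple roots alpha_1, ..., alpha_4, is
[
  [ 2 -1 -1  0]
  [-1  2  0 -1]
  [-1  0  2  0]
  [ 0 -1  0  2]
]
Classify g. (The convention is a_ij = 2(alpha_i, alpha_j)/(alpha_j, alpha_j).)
A4

The matrix has rank 4 with 2's on the diagonal. Reading the off-diagonal entries as Dynkin edges (a single edge where a_ij = a_ji = -1; a double or triple edge where a_ij * a_ji = 2 or 3), the diagram is a chain of 4 nodes with single edges (A_4). One simple-root ordering that puts it in standard form is (alpha_3, alpha_1, alpha_2, alpha_4). So the algebra is type A_4, i.e. sl(5).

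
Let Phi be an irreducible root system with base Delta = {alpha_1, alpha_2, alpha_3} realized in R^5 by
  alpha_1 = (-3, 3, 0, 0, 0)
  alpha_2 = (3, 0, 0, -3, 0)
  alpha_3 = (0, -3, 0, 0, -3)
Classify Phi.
Compute the Cartan integers a_ij = 2(alpha_i, alpha_j)/(alpha_j, alpha_j); the resulting 3x3 Cartan matrix is
[[2, -1, -1], [-1, 2, 0], [-1, 0, 2]].
All simple roots have the same length, so the diagram is simply laced. The associated Dynkin diagram is a chain of 3 nodes with single edges (A_3), so the type is A_3 (the algebra sl(4)).

type A_3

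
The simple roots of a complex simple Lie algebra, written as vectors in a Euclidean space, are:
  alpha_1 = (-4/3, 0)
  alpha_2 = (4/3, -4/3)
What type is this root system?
B_2

Compute the Cartan integers a_ij = 2(alpha_i, alpha_j)/(alpha_j, alpha_j); the resulting 2x2 Cartan matrix is
[[2, -1], [-2, 2]].
The roots have two lengths (squared-length ratio 2:1); the short ones are alpha_{1}. The associated Dynkin diagram is a chain of 2 nodes with a double edge at one end; the terminal node there is the unique short simple root (B_2), so the type is B_2 (the algebra so(5)).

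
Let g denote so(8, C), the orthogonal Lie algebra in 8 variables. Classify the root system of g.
D4

This is so(8) with 8 even, which has dimension 8(8-1)/2 = 28 and rank 8/2 = 4. In the classification of classical Lie algebras, the orthogonal algebra so(2n) in an even number of variables has type D_n; here n = 4, so the Dynkin diagram is a chain of 2 nodes with a fork of two nodes at one end (D_4). Hence the type is D_4.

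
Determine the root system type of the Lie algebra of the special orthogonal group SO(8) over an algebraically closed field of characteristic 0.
This is so(8) with 8 even, which has dimension 8(8-1)/2 = 28 and rank 8/2 = 4. In the classification of classical Lie algebras, the orthogonal algebra so(2n) in an even number of variables has type D_n; here n = 4, so the Dynkin diagram is a chain of 2 nodes with a fork of two nodes at one end (D_4). Hence the type is D_4.

type D_4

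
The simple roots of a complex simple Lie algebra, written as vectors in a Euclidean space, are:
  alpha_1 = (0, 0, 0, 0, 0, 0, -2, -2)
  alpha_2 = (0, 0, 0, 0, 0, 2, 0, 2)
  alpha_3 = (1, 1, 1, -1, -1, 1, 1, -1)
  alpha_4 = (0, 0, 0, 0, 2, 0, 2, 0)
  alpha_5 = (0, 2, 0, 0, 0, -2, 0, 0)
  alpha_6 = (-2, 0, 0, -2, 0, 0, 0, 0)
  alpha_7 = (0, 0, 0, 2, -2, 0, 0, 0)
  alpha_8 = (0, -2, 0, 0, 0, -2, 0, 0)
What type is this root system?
Compute the Cartan integers a_ij = 2(alpha_i, alpha_j)/(alpha_j, alpha_j); the resulting 8x8 Cartan matrix is
[[2, -1, 0, -1, 0, 0, 0, 0], [-1, 2, 0, 0, -1, 0, 0, -1], [0, 0, 2, 0, 0, 0, 0, -1], [-1, 0, 0, 2, 0, 0, -1, 0], [0, -1, 0, 0, 2, 0, 0, 0], [0, 0, 0, 0, 0, 2, -1, 0], [0, 0, 0, -1, 0, -1, 2, 0], [0, -1, -1, 0, 0, 0, 0, 2]].
All simple roots have the same length, so the diagram is simply laced. The associated Dynkin diagram is a chain of 7 nodes with one extra node attached to the third node from one end (E_8), so the type is E_8.

E8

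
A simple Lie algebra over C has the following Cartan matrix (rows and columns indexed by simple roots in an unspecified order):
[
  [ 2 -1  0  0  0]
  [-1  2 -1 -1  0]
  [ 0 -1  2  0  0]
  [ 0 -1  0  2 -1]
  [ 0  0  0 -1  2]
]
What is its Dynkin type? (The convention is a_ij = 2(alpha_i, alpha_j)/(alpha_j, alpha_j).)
The matrix has rank 5 with 2's on the diagonal. Reading the off-diagonal entries as Dynkin edges (a single edge where a_ij = a_ji = -1; a double or triple edge where a_ij * a_ji = 2 or 3), the diagram is a chain of 3 nodes with a fork of two nodes at one end (D_5). One simple-root ordering that puts it in standard form is (alpha_5, alpha_4, alpha_2, alpha_1, alpha_3). So the algebra is type D_5, i.e. so(10).

D_5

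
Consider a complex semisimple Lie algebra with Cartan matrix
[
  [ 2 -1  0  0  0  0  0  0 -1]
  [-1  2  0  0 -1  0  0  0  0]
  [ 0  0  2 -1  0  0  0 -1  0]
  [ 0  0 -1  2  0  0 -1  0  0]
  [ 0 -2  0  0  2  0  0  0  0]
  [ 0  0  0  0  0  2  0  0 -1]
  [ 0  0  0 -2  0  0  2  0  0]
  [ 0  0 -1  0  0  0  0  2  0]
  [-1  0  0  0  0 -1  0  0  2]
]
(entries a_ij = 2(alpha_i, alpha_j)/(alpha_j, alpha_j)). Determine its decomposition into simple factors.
The diagram associated to this matrix has two connected components: the simple roots {alpha_3, alpha_4, alpha_7, alpha_8} form a chain of 4 nodes with a double edge at one end; the terminal node there is the unique long simple root (C_4), and {alpha_1, alpha_2, alpha_5, alpha_6, alpha_9} form a chain of 5 nodes with a double edge at one end; the terminal node there is the unique long simple root (C_5). A semisimple Lie algebra decomposes uniquely as the direct sum of simple ideals, one per connected component of its Dynkin diagram, so g ≅ C_4 ⊕ C_5 (dimension 36 + 55 = 91).

C4 ⊕ C5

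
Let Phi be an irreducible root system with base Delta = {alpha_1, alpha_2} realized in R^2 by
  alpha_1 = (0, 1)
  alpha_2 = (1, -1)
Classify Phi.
Compute the Cartan integers a_ij = 2(alpha_i, alpha_j)/(alpha_j, alpha_j); the resulting 2x2 Cartan matrix is
[[2, -1], [-2, 2]].
The roots have two lengths (squared-length ratio 2:1); the short ones are alpha_{1}. The associated Dynkin diagram is a chain of 2 nodes with a double edge at one end; the terminal node there is the unique short simple root (B_2), so the type is B_2 (the algebra so(5)).

B2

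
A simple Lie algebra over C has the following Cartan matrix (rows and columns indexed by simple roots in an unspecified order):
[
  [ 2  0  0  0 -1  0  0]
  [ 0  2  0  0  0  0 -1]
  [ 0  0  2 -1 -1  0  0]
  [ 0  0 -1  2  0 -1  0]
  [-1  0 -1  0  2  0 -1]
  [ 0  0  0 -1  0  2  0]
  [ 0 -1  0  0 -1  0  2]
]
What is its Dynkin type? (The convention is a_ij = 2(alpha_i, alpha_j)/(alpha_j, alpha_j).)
The matrix has rank 7 with 2's on the diagonal. Reading the off-diagonal entries as Dynkin edges (a single edge where a_ij = a_ji = -1; a double or triple edge where a_ij * a_ji = 2 or 3), the diagram is a chain of 6 nodes with one extra node attached to the third node from one end (E_7). One simple-root ordering that puts it in standard form is (alpha_2, alpha_1, alpha_7, alpha_5, alpha_3, alpha_4, alpha_6). So the algebra is type E_7.

E_7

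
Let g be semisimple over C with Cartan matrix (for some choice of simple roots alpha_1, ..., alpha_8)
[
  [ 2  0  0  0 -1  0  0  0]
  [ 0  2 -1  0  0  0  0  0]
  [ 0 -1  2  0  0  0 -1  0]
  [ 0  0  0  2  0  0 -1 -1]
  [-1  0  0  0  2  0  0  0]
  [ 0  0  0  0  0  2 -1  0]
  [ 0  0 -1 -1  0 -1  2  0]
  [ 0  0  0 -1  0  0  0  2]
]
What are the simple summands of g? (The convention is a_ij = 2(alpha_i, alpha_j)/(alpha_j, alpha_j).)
The diagram associated to this matrix has two connected components: the simple roots {alpha_1, alpha_5} form a chain of 2 nodes with single edges (A_2), and {alpha_2, alpha_3, alpha_4, alpha_6, alpha_7, alpha_8} form a chain of 5 nodes with one extra node attached to the third node from one end (E_6). A semisimple Lie algebra decomposes uniquely as the direct sum of simple ideals, one per connected component of its Dynkin diagram, so g ≅ A_2 ⊕ E_6 (dimension 8 + 78 = 86).

A2 + E6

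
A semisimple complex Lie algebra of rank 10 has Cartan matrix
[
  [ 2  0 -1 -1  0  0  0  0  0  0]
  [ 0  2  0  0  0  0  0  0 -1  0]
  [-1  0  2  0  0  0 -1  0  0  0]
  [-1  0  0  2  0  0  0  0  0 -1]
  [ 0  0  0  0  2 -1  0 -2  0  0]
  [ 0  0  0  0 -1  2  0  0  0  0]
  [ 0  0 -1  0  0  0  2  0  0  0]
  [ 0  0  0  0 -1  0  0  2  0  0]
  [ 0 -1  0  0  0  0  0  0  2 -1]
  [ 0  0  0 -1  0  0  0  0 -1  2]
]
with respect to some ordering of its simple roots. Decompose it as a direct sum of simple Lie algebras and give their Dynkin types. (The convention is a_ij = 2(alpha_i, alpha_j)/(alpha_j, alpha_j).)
A_7 (sl(8)) ⊕ B_3 (so(7))

The diagram associated to this matrix has two connected components: the simple roots {alpha_1, alpha_2, alpha_3, alpha_4, alpha_7, alpha_9, alpha_10} form a chain of 7 nodes with single edges (A_7), and {alpha_5, alpha_6, alpha_8} form a chain of 3 nodes with a double edge at one end; the terminal node there is the unique short simple root (B_3). A semisimple Lie algebra decomposes uniquely as the direct sum of simple ideals, one per connected component of its Dynkin diagram, so g ≅ A_7 ⊕ B_3 (dimension 63 + 21 = 84).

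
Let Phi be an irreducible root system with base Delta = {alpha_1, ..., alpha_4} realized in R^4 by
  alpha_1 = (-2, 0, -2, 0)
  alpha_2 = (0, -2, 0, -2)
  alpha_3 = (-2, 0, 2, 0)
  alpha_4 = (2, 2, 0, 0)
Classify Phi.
Compute the Cartan integers a_ij = 2(alpha_i, alpha_j)/(alpha_j, alpha_j); the resulting 4x4 Cartan matrix is
[[2, 0, 0, -1], [0, 2, 0, -1], [0, 0, 2, -1], [-1, -1, -1, 2]].
All simple roots have the same length, so the diagram is simply laced. The associated Dynkin diagram is a chain of 2 nodes with a fork of two nodes at one end (D_4), so the type is D_4 (the algebra so(8)).

D_4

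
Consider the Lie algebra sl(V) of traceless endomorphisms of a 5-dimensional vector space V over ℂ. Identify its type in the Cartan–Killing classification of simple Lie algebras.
A_4

This is sl(5), which has dimension 5^2 - 1 = 24 and rank 5 - 1 = 4 (a Cartan subalgebra is the diagonal traceless matrices). In the classification of classical Lie algebras, the special linear algebra sl(n+1) has type A_n; here n = 4, so the Dynkin diagram is a chain of 4 nodes with single edges (A_4). Hence the type is A_4.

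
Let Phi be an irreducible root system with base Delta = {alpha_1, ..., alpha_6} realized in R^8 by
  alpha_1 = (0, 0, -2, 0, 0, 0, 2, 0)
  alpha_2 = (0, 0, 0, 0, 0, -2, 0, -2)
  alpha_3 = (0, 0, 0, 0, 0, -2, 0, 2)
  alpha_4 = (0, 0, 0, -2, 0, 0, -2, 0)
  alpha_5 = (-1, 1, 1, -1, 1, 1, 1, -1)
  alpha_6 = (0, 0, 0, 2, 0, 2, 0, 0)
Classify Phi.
type E_6

Compute the Cartan integers a_ij = 2(alpha_i, alpha_j)/(alpha_j, alpha_j); the resulting 6x6 Cartan matrix is
[[2, 0, 0, -1, 0, 0], [0, 2, 0, 0, 0, -1], [0, 0, 2, 0, -1, -1], [-1, 0, 0, 2, 0, -1], [0, 0, -1, 0, 2, 0], [0, -1, -1, -1, 0, 2]].
All simple roots have the same length, so the diagram is simply laced. The associated Dynkin diagram is a chain of 5 nodes with one extra node attached to the third node from one end (E_6), so the type is E_6.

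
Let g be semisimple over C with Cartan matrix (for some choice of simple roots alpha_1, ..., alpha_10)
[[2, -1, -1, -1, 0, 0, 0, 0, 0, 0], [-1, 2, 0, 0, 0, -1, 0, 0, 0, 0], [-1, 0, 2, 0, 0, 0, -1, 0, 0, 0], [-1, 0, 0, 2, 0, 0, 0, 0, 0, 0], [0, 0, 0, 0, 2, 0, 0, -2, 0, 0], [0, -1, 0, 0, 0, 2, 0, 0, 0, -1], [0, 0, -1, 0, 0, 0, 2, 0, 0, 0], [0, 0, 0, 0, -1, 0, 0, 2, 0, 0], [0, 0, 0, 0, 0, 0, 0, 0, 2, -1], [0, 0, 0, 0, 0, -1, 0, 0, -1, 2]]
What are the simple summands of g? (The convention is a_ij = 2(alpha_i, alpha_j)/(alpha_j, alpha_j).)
B_2 (so(5)) ⊕ E_8

The diagram associated to this matrix has two connected components: the simple roots {alpha_5, alpha_8} form a chain of 2 nodes with a double edge at one end; the terminal node there is the unique short simple root (B_2), and {alpha_1, alpha_2, alpha_3, alpha_4, alpha_6, alpha_7, alpha_9, alpha_10} form a chain of 7 nodes with one extra node attached to the third node from one end (E_8). A semisimple Lie algebra decomposes uniquely as the direct sum of simple ideals, one per connected component of its Dynkin diagram, so g ≅ B_2 ⊕ E_8 (dimension 10 + 248 = 258).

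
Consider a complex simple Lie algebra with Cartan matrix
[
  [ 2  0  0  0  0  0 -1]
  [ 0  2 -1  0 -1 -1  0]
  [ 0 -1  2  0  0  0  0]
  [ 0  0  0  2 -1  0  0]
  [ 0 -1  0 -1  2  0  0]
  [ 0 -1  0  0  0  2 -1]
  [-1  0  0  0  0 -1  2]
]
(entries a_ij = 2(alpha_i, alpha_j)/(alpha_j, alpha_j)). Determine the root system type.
type E_7

The matrix has rank 7 with 2's on the diagonal. Reading the off-diagonal entries as Dynkin edges (a single edge where a_ij = a_ji = -1; a double or triple edge where a_ij * a_ji = 2 or 3), the diagram is a chain of 6 nodes with one extra node attached to the third node from one end (E_7). One simple-root ordering that puts it in standard form is (alpha_4, alpha_3, alpha_5, alpha_2, alpha_6, alpha_7, alpha_1). So the algebra is type E_7.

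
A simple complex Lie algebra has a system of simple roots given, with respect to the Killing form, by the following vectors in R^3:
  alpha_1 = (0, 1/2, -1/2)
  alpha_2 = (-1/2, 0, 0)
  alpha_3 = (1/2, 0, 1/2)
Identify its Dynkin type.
B3

Compute the Cartan integers a_ij = 2(alpha_i, alpha_j)/(alpha_j, alpha_j); the resulting 3x3 Cartan matrix is
[[2, 0, -1], [0, 2, -1], [-1, -2, 2]].
The roots have two lengths (squared-length ratio 2:1); the short ones are alpha_{2}. The associated Dynkin diagram is a chain of 3 nodes with a double edge at one end; the terminal node there is the unique short simple root (B_3), so the type is B_3 (the algebra so(7)).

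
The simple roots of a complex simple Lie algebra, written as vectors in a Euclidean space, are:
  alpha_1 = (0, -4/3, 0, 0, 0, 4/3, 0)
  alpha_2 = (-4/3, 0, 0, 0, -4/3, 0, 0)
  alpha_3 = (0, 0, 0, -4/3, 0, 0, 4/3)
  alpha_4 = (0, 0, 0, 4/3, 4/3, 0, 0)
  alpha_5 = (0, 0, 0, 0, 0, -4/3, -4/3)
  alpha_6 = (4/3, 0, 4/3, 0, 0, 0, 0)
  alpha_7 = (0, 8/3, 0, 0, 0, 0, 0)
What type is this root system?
Compute the Cartan integers a_ij = 2(alpha_i, alpha_j)/(alpha_j, alpha_j); the resulting 7x7 Cartan matrix is
[[2, 0, 0, 0, -1, 0, -1], [0, 2, 0, -1, 0, -1, 0], [0, 0, 2, -1, -1, 0, 0], [0, -1, -1, 2, 0, 0, 0], [-1, 0, -1, 0, 2, 0, 0], [0, -1, 0, 0, 0, 2, 0], [-2, 0, 0, 0, 0, 0, 2]].
The roots have two lengths (squared-length ratio 2:1); the short ones are alpha_{1,2,3,4,5,6}. The associated Dynkin diagram is a chain of 7 nodes with a double edge at one end; the terminal node there is the unique long simple root (C_7), so the type is C_7 (the algebra sp(14)).

C7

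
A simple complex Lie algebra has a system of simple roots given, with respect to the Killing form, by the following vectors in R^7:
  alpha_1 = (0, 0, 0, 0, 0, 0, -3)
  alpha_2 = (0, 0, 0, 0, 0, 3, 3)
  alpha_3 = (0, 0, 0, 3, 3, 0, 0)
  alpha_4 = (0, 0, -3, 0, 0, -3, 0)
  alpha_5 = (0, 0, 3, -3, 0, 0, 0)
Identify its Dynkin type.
B5

Compute the Cartan integers a_ij = 2(alpha_i, alpha_j)/(alpha_j, alpha_j); the resulting 5x5 Cartan matrix is
[[2, -1, 0, 0, 0], [-2, 2, 0, -1, 0], [0, 0, 2, 0, -1], [0, -1, 0, 2, -1], [0, 0, -1, -1, 2]].
The roots have two lengths (squared-length ratio 2:1); the short ones are alpha_{1}. The associated Dynkin diagram is a chain of 5 nodes with a double edge at one end; the terminal node there is the unique short simple root (B_5), so the type is B_5 (the algebra so(11)).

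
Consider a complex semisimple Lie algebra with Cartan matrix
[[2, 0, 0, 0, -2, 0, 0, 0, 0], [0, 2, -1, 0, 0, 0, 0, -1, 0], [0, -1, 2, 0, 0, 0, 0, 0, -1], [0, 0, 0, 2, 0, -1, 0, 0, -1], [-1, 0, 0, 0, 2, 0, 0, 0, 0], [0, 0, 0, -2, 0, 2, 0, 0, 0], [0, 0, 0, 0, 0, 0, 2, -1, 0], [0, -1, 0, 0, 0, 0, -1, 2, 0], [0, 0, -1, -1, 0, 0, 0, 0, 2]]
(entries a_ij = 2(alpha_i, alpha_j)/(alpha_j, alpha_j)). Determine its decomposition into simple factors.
The diagram associated to this matrix has two connected components: the simple roots {alpha_1, alpha_5} form a chain of 2 nodes with a double edge at one end; the terminal node there is the unique short simple root (B_2), and {alpha_2, alpha_3, alpha_4, alpha_6, alpha_7, alpha_8, alpha_9} form a chain of 7 nodes with a double edge at one end; the terminal node there is the unique long simple root (C_7). A semisimple Lie algebra decomposes uniquely as the direct sum of simple ideals, one per connected component of its Dynkin diagram, so g ≅ B_2 ⊕ C_7 (dimension 10 + 105 = 115).

B_2 ⊕ C_7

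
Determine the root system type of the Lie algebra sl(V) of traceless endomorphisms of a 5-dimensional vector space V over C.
type A_4

This is sl(5), which has dimension 5^2 - 1 = 24 and rank 5 - 1 = 4 (a Cartan subalgebra is the diagonal traceless matrices). In the classification of classical Lie algebras, the special linear algebra sl(n+1) has type A_n; here n = 4, so the Dynkin diagram is a chain of 4 nodes with single edges (A_4). Hence the type is A_4.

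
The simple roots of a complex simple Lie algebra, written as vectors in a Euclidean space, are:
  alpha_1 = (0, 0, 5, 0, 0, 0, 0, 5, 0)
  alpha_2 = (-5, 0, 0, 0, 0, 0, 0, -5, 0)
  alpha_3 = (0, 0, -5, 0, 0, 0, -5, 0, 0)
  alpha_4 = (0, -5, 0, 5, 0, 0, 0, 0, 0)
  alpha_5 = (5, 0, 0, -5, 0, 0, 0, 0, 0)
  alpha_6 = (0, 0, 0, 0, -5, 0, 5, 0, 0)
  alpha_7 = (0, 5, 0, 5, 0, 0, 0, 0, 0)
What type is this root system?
Compute the Cartan integers a_ij = 2(alpha_i, alpha_j)/(alpha_j, alpha_j); the resulting 7x7 Cartan matrix is
[[2, -1, -1, 0, 0, 0, 0], [-1, 2, 0, 0, -1, 0, 0], [-1, 0, 2, 0, 0, -1, 0], [0, 0, 0, 2, -1, 0, 0], [0, -1, 0, -1, 2, 0, -1], [0, 0, -1, 0, 0, 2, 0], [0, 0, 0, 0, -1, 0, 2]].
All simple roots have the same length, so the diagram is simply laced. The associated Dynkin diagram is a chain of 5 nodes with a fork of two nodes at one end (D_7), so the type is D_7 (the algebra so(14)).

D_7 (so(14))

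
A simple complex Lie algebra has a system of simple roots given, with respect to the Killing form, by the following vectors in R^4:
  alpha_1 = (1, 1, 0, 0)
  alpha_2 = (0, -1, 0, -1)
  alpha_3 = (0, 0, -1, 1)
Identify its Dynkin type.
Compute the Cartan integers a_ij = 2(alpha_i, alpha_j)/(alpha_j, alpha_j); the resulting 3x3 Cartan matrix is
[[2, -1, 0], [-1, 2, -1], [0, -1, 2]].
All simple roots have the same length, so the diagram is simply laced. The associated Dynkin diagram is a chain of 3 nodes with single edges (A_3), so the type is A_3 (the algebra sl(4)).

A_3 (sl(4))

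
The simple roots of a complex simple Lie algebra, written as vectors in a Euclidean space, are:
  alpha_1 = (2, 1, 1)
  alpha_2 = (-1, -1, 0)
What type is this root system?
Compute the Cartan integers a_ij = 2(alpha_i, alpha_j)/(alpha_j, alpha_j); the resulting 2x2 Cartan matrix is
[[2, -3], [-1, 2]].
The roots have two lengths (squared-length ratio 3:1); the short ones are alpha_{2}. The associated Dynkin diagram is two nodes joined by a triple edge (G_2), so the type is G_2.

G2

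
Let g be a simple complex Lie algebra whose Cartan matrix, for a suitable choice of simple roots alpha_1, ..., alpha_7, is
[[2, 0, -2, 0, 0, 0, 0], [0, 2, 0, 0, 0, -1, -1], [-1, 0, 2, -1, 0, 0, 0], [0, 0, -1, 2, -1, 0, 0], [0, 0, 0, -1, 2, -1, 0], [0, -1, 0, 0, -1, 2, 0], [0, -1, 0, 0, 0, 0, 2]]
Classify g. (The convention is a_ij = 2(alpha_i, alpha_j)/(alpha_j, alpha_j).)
C7

The matrix has rank 7 with 2's on the diagonal. Reading the off-diagonal entries as Dynkin edges (a single edge where a_ij = a_ji = -1; a double or triple edge where a_ij * a_ji = 2 or 3), the diagram is a chain of 7 nodes with a double edge at one end; the terminal node there is the unique long simple root (C_7). One simple-root ordering that puts it in standard form is (alpha_7, alpha_2, alpha_6, alpha_5, alpha_4, alpha_3, alpha_1). So the algebra is type C_7, i.e. sp(14).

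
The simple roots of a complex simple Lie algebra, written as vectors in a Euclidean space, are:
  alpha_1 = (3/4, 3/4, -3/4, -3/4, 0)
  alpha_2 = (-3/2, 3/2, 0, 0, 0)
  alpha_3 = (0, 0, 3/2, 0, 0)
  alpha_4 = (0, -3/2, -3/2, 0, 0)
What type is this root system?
Compute the Cartan integers a_ij = 2(alpha_i, alpha_j)/(alpha_j, alpha_j); the resulting 4x4 Cartan matrix is
[[2, 0, -1, 0], [0, 2, 0, -1], [-1, 0, 2, -1], [0, -1, -2, 2]].
The roots have two lengths (squared-length ratio 2:1); the short ones are alpha_{1,3}. The associated Dynkin diagram is a chain of 4 nodes with a double edge between the middle two (F_4), so the type is F_4.

F_4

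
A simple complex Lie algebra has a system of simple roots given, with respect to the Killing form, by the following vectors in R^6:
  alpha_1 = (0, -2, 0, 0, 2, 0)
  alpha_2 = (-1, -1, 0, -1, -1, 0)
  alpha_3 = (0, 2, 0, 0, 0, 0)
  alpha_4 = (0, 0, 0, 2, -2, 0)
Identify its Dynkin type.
Compute the Cartan integers a_ij = 2(alpha_i, alpha_j)/(alpha_j, alpha_j); the resulting 4x4 Cartan matrix is
[[2, 0, -2, -1], [0, 2, -1, 0], [-1, -1, 2, 0], [-1, 0, 0, 2]].
The roots have two lengths (squared-length ratio 2:1); the short ones are alpha_{2,3}. The associated Dynkin diagram is a chain of 4 nodes with a double edge between the middle two (F_4), so the type is F_4.

F4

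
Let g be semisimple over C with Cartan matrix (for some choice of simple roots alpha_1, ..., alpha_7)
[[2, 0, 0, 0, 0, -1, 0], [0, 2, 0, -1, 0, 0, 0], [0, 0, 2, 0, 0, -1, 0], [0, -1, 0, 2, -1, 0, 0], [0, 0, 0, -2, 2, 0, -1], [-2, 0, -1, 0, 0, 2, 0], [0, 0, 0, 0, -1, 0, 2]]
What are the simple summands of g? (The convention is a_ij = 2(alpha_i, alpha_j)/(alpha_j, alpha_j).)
The diagram associated to this matrix has two connected components: the simple roots {alpha_1, alpha_3, alpha_6} form a chain of 3 nodes with a double edge at one end; the terminal node there is the unique short simple root (B_3), and {alpha_2, alpha_4, alpha_5, alpha_7} form a chain of 4 nodes with a double edge between the middle two (F_4). A semisimple Lie algebra decomposes uniquely as the direct sum of simple ideals, one per connected component of its Dynkin diagram, so g ≅ B_3 ⊕ F_4 (dimension 21 + 52 = 73).

B3 + F4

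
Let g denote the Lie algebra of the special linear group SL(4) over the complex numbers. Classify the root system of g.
A_3

This is sl(4), which has dimension 4^2 - 1 = 15 and rank 4 - 1 = 3 (a Cartan subalgebra is the diagonal traceless matrices). In the classification of classical Lie algebras, the special linear algebra sl(n+1) has type A_n; here n = 3, so the Dynkin diagram is a chain of 3 nodes with single edges (A_3). Hence the type is A_3.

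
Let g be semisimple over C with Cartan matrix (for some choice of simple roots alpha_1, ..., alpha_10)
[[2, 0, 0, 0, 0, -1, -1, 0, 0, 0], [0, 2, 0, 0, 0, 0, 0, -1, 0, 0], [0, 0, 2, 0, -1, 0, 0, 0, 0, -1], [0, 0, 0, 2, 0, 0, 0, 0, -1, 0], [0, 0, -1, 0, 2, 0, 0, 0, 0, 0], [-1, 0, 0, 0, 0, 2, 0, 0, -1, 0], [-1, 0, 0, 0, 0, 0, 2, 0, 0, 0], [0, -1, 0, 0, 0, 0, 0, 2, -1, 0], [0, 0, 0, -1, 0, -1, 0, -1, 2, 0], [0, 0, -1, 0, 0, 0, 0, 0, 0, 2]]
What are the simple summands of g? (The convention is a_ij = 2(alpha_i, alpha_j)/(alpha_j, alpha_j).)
The diagram associated to this matrix has two connected components: the simple roots {alpha_3, alpha_5, alpha_10} form a chain of 3 nodes with single edges (A_3), and {alpha_1, alpha_2, alpha_4, alpha_6, alpha_7, alpha_8, alpha_9} form a chain of 6 nodes with one extra node attached to the third node from one end (E_7). A semisimple Lie algebra decomposes uniquely as the direct sum of simple ideals, one per connected component of its Dynkin diagram, so g ≅ A_3 ⊕ E_7 (dimension 15 + 133 = 148).

A_3 ⊕ E_7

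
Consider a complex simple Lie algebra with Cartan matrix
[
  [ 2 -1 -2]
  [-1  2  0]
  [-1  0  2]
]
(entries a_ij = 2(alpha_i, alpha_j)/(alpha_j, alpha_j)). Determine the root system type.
The matrix has rank 3 with 2's on the diagonal. Reading the off-diagonal entries as Dynkin edges (a single edge where a_ij = a_ji = -1; a double or triple edge where a_ij * a_ji = 2 or 3), the diagram is a chain of 3 nodes with a double edge at one end; the terminal node there is the unique short simple root (B_3). One simple-root ordering that puts it in standard form is (alpha_2, alpha_1, alpha_3). So the algebra is type B_3, i.e. so(7).

type B_3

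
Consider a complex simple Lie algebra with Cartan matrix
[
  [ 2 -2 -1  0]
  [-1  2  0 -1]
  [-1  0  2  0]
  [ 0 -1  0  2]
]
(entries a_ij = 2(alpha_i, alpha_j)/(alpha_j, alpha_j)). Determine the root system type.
The matrix has rank 4 with 2's on the diagonal. Reading the off-diagonal entries as Dynkin edges (a single edge where a_ij = a_ji = -1; a double or triple edge where a_ij * a_ji = 2 or 3), the diagram is a chain of 4 nodes with a double edge between the middle two (F_4). One simple-root ordering that puts it in standard form is (alpha_3, alpha_1, alpha_2, alpha_4). So the algebra is type F_4.

type F_4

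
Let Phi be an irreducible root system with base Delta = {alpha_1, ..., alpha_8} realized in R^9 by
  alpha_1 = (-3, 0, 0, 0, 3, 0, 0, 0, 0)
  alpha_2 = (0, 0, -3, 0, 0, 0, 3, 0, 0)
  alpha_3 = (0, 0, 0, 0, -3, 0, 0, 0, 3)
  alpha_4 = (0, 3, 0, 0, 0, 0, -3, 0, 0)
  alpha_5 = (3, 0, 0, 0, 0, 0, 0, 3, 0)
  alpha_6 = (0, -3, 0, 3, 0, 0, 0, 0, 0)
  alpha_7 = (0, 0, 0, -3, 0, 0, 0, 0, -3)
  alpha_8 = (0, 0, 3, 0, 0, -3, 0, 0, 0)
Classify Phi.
Compute the Cartan integers a_ij = 2(alpha_i, alpha_j)/(alpha_j, alpha_j); the resulting 8x8 Cartan matrix is
[[2, 0, -1, 0, -1, 0, 0, 0], [0, 2, 0, -1, 0, 0, 0, -1], [-1, 0, 2, 0, 0, 0, -1, 0], [0, -1, 0, 2, 0, -1, 0, 0], [-1, 0, 0, 0, 2, 0, 0, 0], [0, 0, 0, -1, 0, 2, -1, 0], [0, 0, -1, 0, 0, -1, 2, 0], [0, -1, 0, 0, 0, 0, 0, 2]].
All simple roots have the same length, so the diagram is simply laced. The associated Dynkin diagram is a chain of 8 nodes with single edges (A_8), so the type is A_8 (the algebra sl(9)).

type A_8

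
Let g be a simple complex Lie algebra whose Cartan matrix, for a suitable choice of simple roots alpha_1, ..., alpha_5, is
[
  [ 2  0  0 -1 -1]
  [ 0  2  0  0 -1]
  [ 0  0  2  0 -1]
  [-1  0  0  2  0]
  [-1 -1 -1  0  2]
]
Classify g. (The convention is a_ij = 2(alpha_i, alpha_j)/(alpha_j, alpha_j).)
The matrix has rank 5 with 2's on the diagonal. Reading the off-diagonal entries as Dynkin edges (a single edge where a_ij = a_ji = -1; a double or triple edge where a_ij * a_ji = 2 or 3), the diagram is a chain of 3 nodes with a fork of two nodes at one end (D_5). One simple-root ordering that puts it in standard form is (alpha_4, alpha_1, alpha_5, alpha_3, alpha_2). So the algebra is type D_5, i.e. so(10).

D_5 (so(10))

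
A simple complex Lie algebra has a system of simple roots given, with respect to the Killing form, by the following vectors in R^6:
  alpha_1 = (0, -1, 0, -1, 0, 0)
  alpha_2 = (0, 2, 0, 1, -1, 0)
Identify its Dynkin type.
type G_2

Compute the Cartan integers a_ij = 2(alpha_i, alpha_j)/(alpha_j, alpha_j); the resulting 2x2 Cartan matrix is
[[2, -1], [-3, 2]].
The roots have two lengths (squared-length ratio 3:1); the short ones are alpha_{1}. The associated Dynkin diagram is two nodes joined by a triple edge (G_2), so the type is G_2.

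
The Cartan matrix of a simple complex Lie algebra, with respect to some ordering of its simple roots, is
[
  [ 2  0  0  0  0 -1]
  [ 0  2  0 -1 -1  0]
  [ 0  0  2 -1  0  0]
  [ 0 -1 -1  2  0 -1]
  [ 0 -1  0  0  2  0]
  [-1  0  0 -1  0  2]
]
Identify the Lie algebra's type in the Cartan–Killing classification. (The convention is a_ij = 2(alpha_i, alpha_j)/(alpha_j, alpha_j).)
The matrix has rank 6 with 2's on the diagonal. Reading the off-diagonal entries as Dynkin edges (a single edge where a_ij = a_ji = -1; a double or triple edge where a_ij * a_ji = 2 or 3), the diagram is a chain of 5 nodes with one extra node attached to the third node from one end (E_6). One simple-root ordering that puts it in standard form is (alpha_5, alpha_3, alpha_2, alpha_4, alpha_6, alpha_1). So the algebra is type E_6.

E_6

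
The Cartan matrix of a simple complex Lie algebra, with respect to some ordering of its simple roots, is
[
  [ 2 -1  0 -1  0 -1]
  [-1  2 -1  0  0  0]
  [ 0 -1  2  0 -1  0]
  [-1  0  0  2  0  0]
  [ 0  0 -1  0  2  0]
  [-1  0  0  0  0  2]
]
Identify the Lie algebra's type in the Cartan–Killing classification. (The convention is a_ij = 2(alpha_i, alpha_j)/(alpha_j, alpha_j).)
D6

The matrix has rank 6 with 2's on the diagonal. Reading the off-diagonal entries as Dynkin edges (a single edge where a_ij = a_ji = -1; a double or triple edge where a_ij * a_ji = 2 or 3), the diagram is a chain of 4 nodes with a fork of two nodes at one end (D_6). One simple-root ordering that puts it in standard form is (alpha_5, alpha_3, alpha_2, alpha_1, alpha_6, alpha_4). So the algebra is type D_6, i.e. so(12).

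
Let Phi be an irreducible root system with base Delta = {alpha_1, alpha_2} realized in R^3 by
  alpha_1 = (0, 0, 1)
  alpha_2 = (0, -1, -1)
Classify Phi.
B2

Compute the Cartan integers a_ij = 2(alpha_i, alpha_j)/(alpha_j, alpha_j); the resulting 2x2 Cartan matrix is
[[2, -1], [-2, 2]].
The roots have two lengths (squared-length ratio 2:1); the short ones are alpha_{1}. The associated Dynkin diagram is a chain of 2 nodes with a double edge at one end; the terminal node there is the unique short simple root (B_2), so the type is B_2 (the algebra so(5)).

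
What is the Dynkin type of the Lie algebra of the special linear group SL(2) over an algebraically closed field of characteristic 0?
type A_1

This is sl(2), which has dimension 2^2 - 1 = 3 and rank 2 - 1 = 1 (a Cartan subalgebra is the diagonal traceless matrices). In the classification of classical Lie algebras, the special linear algebra sl(n+1) has type A_n; here n = 1, so the Dynkin diagram is a chain of 1 nodes with single edges (A_1). Hence the type is A_1.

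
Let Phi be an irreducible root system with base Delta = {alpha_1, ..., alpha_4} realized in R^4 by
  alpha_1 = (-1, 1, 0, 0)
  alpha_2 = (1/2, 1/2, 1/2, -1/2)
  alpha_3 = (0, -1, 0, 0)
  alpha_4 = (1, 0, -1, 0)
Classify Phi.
F4

Compute the Cartan integers a_ij = 2(alpha_i, alpha_j)/(alpha_j, alpha_j); the resulting 4x4 Cartan matrix is
[[2, 0, -2, -1], [0, 2, -1, 0], [-1, -1, 2, 0], [-1, 0, 0, 2]].
The roots have two lengths (squared-length ratio 2:1); the short ones are alpha_{2,3}. The associated Dynkin diagram is a chain of 4 nodes with a double edge between the middle two (F_4), so the type is F_4.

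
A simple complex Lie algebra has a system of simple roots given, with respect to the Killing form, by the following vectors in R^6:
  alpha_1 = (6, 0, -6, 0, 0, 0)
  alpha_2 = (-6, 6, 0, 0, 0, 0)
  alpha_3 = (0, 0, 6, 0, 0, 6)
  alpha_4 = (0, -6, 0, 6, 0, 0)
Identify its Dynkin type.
Compute the Cartan integers a_ij = 2(alpha_i, alpha_j)/(alpha_j, alpha_j); the resulting 4x4 Cartan matrix is
[[2, -1, -1, 0], [-1, 2, 0, -1], [-1, 0, 2, 0], [0, -1, 0, 2]].
All simple roots have the same length, so the diagram is simply laced. The associated Dynkin diagram is a chain of 4 nodes with single edges (A_4), so the type is A_4 (the algebra sl(5)).

type A_4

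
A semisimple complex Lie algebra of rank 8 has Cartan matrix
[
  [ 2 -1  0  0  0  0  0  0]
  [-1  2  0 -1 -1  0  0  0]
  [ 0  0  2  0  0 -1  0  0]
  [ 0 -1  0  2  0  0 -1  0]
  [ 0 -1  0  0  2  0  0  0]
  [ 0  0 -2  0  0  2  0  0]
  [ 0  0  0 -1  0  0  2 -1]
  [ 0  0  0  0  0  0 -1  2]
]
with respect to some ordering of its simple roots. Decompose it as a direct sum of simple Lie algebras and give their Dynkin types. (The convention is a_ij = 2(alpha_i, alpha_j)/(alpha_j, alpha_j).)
B2 ⊕ D6

The diagram associated to this matrix has two connected components: the simple roots {alpha_3, alpha_6} form a chain of 2 nodes with a double edge at one end; the terminal node there is the unique short simple root (B_2), and {alpha_1, alpha_2, alpha_4, alpha_5, alpha_7, alpha_8} form a chain of 4 nodes with a fork of two nodes at one end (D_6). A semisimple Lie algebra decomposes uniquely as the direct sum of simple ideals, one per connected component of its Dynkin diagram, so g ≅ B_2 ⊕ D_6 (dimension 10 + 66 = 76).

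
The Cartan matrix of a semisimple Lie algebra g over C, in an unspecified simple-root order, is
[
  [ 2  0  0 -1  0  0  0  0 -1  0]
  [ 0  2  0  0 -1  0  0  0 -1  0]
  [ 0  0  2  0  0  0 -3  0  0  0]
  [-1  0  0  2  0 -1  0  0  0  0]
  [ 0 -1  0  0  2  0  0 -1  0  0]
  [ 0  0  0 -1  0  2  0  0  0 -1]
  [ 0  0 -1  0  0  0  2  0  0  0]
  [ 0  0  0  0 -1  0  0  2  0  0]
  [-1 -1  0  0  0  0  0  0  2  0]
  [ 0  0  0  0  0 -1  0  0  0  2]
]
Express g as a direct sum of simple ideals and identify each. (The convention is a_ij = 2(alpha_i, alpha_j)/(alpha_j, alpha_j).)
A8 ⊕ G2

The diagram associated to this matrix has two connected components: the simple roots {alpha_1, alpha_2, alpha_4, alpha_5, alpha_6, alpha_8, alpha_9, alpha_10} form a chain of 8 nodes with single edges (A_8), and {alpha_3, alpha_7} form two nodes joined by a triple edge (G_2). A semisimple Lie algebra decomposes uniquely as the direct sum of simple ideals, one per connected component of its Dynkin diagram, so g ≅ A_8 ⊕ G_2 (dimension 80 + 14 = 94).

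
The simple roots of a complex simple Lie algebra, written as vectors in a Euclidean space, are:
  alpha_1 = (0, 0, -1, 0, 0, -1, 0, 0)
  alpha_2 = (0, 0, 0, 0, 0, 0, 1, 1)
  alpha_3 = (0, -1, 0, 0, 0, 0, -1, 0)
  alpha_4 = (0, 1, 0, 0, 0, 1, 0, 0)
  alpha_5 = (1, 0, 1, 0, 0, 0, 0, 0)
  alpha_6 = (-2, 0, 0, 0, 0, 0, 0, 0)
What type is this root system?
type C_6

Compute the Cartan integers a_ij = 2(alpha_i, alpha_j)/(alpha_j, alpha_j); the resulting 6x6 Cartan matrix is
[[2, 0, 0, -1, -1, 0], [0, 2, -1, 0, 0, 0], [0, -1, 2, -1, 0, 0], [-1, 0, -1, 2, 0, 0], [-1, 0, 0, 0, 2, -1], [0, 0, 0, 0, -2, 2]].
The roots have two lengths (squared-length ratio 2:1); the short ones are alpha_{1,2,3,4,5}. The associated Dynkin diagram is a chain of 6 nodes with a double edge at one end; the terminal node there is the unique long simple root (C_6), so the type is C_6 (the algebra sp(12)).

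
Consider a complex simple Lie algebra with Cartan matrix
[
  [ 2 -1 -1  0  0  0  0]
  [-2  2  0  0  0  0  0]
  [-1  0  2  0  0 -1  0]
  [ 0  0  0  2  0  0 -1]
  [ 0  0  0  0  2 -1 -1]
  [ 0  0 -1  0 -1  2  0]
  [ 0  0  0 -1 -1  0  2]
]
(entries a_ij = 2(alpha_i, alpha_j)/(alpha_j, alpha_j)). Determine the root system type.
type C_7

The matrix has rank 7 with 2's on the diagonal. Reading the off-diagonal entries as Dynkin edges (a single edge where a_ij = a_ji = -1; a double or triple edge where a_ij * a_ji = 2 or 3), the diagram is a chain of 7 nodes with a double edge at one end; the terminal node there is the unique long simple root (C_7). One simple-root ordering that puts it in standard form is (alpha_4, alpha_7, alpha_5, alpha_6, alpha_3, alpha_1, alpha_2). So the algebra is type C_7, i.e. sp(14).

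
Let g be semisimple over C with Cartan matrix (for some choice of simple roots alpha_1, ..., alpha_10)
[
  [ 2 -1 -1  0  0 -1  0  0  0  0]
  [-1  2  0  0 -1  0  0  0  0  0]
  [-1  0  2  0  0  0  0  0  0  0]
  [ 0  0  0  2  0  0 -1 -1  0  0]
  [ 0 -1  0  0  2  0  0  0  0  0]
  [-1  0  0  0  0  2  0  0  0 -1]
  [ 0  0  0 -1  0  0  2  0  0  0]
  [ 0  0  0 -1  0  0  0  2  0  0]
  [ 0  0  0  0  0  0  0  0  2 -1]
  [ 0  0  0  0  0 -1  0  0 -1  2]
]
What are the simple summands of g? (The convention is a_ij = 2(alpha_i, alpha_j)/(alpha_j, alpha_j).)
A_3 (sl(4)) ⊕ E_7

The diagram associated to this matrix has two connected components: the simple roots {alpha_4, alpha_7, alpha_8} form a chain of 3 nodes with single edges (A_3), and {alpha_1, alpha_2, alpha_3, alpha_5, alpha_6, alpha_9, alpha_10} form a chain of 6 nodes with one extra node attached to the third node from one end (E_7). A semisimple Lie algebra decomposes uniquely as the direct sum of simple ideals, one per connected component of its Dynkin diagram, so g ≅ A_3 ⊕ E_7 (dimension 15 + 133 = 148).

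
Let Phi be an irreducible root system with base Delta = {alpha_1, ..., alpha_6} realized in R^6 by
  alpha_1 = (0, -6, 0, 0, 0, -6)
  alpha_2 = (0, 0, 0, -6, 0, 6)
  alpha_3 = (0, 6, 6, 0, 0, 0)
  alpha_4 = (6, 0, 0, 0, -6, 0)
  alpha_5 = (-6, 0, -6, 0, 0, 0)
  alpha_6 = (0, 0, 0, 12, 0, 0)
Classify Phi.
Compute the Cartan integers a_ij = 2(alpha_i, alpha_j)/(alpha_j, alpha_j); the resulting 6x6 Cartan matrix is
[[2, -1, -1, 0, 0, 0], [-1, 2, 0, 0, 0, -1], [-1, 0, 2, 0, -1, 0], [0, 0, 0, 2, -1, 0], [0, 0, -1, -1, 2, 0], [0, -2, 0, 0, 0, 2]].
The roots have two lengths (squared-length ratio 2:1); the short ones are alpha_{1,2,3,4,5}. The associated Dynkin diagram is a chain of 6 nodes with a double edge at one end; the terminal node there is the unique long simple root (C_6), so the type is C_6 (the algebra sp(12)).

type C_6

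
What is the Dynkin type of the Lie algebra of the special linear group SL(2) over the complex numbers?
type A_1

This is sl(2), which has dimension 2^2 - 1 = 3 and rank 2 - 1 = 1 (a Cartan subalgebra is the diagonal traceless matrices). In the classification of classical Lie algebras, the special linear algebra sl(n+1) has type A_n; here n = 1, so the Dynkin diagram is a chain of 1 nodes with single edges (A_1). Hence the type is A_1.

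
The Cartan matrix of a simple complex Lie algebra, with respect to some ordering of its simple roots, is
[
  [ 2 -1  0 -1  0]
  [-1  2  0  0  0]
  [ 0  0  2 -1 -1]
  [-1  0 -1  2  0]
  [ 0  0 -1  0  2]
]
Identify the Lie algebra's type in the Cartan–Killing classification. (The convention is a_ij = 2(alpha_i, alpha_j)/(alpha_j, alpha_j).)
The matrix has rank 5 with 2's on the diagonal. Reading the off-diagonal entries as Dynkin edges (a single edge where a_ij = a_ji = -1; a double or triple edge where a_ij * a_ji = 2 or 3), the diagram is a chain of 5 nodes with single edges (A_5). One simple-root ordering that puts it in standard form is (alpha_5, alpha_3, alpha_4, alpha_1, alpha_2). So the algebra is type A_5, i.e. sl(6).

A_5 (sl(6))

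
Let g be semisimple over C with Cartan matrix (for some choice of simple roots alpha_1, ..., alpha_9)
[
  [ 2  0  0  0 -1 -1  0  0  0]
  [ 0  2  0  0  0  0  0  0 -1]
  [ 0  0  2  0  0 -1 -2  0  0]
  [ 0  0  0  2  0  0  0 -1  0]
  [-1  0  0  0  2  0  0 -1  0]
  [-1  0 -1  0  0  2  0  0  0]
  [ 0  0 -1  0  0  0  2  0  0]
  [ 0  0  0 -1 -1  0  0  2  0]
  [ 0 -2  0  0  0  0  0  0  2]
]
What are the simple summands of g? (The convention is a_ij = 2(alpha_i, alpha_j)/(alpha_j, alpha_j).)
B_2 + B_7

The diagram associated to this matrix has two connected components: the simple roots {alpha_2, alpha_9} form a chain of 2 nodes with a double edge at one end; the terminal node there is the unique short simple root (B_2), and {alpha_1, alpha_3, alpha_4, alpha_5, alpha_6, alpha_7, alpha_8} form a chain of 7 nodes with a double edge at one end; the terminal node there is the unique short simple root (B_7). A semisimple Lie algebra decomposes uniquely as the direct sum of simple ideals, one per connected component of its Dynkin diagram, so g ≅ B_2 ⊕ B_7 (dimension 10 + 105 = 115).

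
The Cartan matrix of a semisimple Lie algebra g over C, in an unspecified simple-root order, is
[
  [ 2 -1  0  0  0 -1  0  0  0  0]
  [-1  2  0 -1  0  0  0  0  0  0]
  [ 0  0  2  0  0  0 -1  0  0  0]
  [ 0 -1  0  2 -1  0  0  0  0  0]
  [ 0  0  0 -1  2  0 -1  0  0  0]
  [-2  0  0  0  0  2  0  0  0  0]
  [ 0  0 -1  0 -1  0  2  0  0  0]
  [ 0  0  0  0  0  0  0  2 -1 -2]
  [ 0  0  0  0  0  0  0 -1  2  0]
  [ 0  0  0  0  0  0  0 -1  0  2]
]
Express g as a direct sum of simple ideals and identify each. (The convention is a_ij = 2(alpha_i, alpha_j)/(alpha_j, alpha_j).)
type B_3 ⊕ type C_7

The diagram associated to this matrix has two connected components: the simple roots {alpha_8, alpha_9, alpha_10} form a chain of 3 nodes with a double edge at one end; the terminal node there is the unique short simple root (B_3), and {alpha_1, alpha_2, alpha_3, alpha_4, alpha_5, alpha_6, alpha_7} form a chain of 7 nodes with a double edge at one end; the terminal node there is the unique long simple root (C_7). A semisimple Lie algebra decomposes uniquely as the direct sum of simple ideals, one per connected component of its Dynkin diagram, so g ≅ B_3 ⊕ C_7 (dimension 21 + 105 = 126).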